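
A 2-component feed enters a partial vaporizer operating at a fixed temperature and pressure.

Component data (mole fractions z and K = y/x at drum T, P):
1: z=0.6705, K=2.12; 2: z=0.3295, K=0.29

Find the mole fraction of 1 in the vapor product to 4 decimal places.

Rachford–Rice: g(V/F) = Σ zᵢ(Kᵢ−1)/(1+V/F(Kᵢ−1)) = 0.
Feasibility: ΣzᵢKᵢ = 1.5170, Σzᵢ/Kᵢ = 1.4525 — both > 1, two phases present.
Binary case is linear: z₁(K₁−1)(1+V/F(K₂−1)) + z₂(K₂−1)(1+V/F(K₁−1)) = 0
⇒ V/F = [z₁(K₁−1)+z₂(K₂−1)] / [−(K₁−1)(K₂−1)] = 0.51702/0.79520 = 0.6502
Compositions from xᵢ = zᵢ/(1+V/F(Kᵢ−1)), yᵢ = Kᵢxᵢ:
  1: x = 0.3880, y = 0.8225
  2: x = 0.6120, y = 0.1775

y_1 = 0.8225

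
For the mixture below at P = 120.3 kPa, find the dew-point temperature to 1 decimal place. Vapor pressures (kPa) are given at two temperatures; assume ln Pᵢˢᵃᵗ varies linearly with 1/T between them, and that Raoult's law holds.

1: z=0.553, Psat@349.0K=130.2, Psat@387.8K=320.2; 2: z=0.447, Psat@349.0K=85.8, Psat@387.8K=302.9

T = 353.2 K

Dew-point temperature: Σzᵢ·P/Pᵢˢᵃᵗ(T) = 1. Interpolate ln Pᵢˢᵃᵗ = aᵢ + bᵢ/T.
  T = 349.0 K: ΣzᵢP/Pᵢˢᵃᵗ = 1.1377
  T = 387.8 K: ΣzᵢP/Pᵢˢᵃᵗ = 0.3853
  T = 368.4 K: ΣzᵢP/Pᵢˢᵃᵗ = 0.6409
  T = 358.7 K: ΣzᵢP/Pᵢˢᵃᵗ = 0.8463
  T = 353.9 K: ΣzᵢP/Pᵢˢᵃᵗ = 0.9775
  T = 351.4 K: ΣzᵢP/Pᵢˢᵃᵗ = 1.0555
Interpolating between 351.4 K and 353.9 K gives T ≈ 353.2 K.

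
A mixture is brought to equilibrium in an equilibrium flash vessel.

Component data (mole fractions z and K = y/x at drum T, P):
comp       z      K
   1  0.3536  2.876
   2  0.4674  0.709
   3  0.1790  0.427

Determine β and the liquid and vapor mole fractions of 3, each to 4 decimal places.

Material balance + equilibrium reduce to Σ zᵢ(Kᵢ−1)/(1+β(Kᵢ−1)) = 0.
g(0) = ΣzᵢKᵢ − 1 = 0.4248 and g(1) = 1 − Σzᵢ/Kᵢ = -0.2014, so a root lies in (0, 1).
Iterate (Newton) starting at β = 0.33:
  β = 0.3300: g = 0.13276, g' = -0.6125 → β = 0.5467
  β = 0.5467: g = 0.01636, g' = -0.4839 → β = 0.5806
  β = 0.5806: g = 0.00017, g' = -0.4744 → β = 0.5809
Converged at β = 0.5809.
Compositions from xᵢ = zᵢ/(1+β(Kᵢ−1)), yᵢ = Kᵢxᵢ:
  1: x = 0.1692, y = 0.4866
  2: x = 0.5625, y = 0.3988
  3: x = 0.2683, y = 0.1146

β = 0.5809, x_3 = 0.2683, y_3 = 0.1146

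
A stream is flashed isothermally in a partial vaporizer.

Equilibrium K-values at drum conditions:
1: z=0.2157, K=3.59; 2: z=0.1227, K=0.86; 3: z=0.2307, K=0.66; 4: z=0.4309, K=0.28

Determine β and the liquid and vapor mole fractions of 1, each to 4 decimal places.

β = 0.1091, x_1 = 0.1682, y_1 = 0.6038

Material balance + equilibrium reduce to Σ zᵢ(Kᵢ−1)/(1+β(Kᵢ−1)) = 0.
Feasibility: ΣzᵢKᵢ = 1.1528, Σzᵢ/Kᵢ = 2.0912 — both > 1, two phases present.
Iterate (Newton) starting at β = 0.62:
  β = 0.6200: g = -0.46423, g' = -0.9877 → β = 0.1500
  β = 0.1500: g = -0.04563, g' = -1.0634 → β = 0.1071
  β = 0.1071: g = 0.00238, g' = -1.1803 → β = 0.1091
Converged at β = 0.1091.
Compositions from xᵢ = zᵢ/(1+β(Kᵢ−1)), yᵢ = Kᵢxᵢ:
  1: x = 0.1682, y = 0.6038
  2: x = 0.1246, y = 0.1072
  3: x = 0.2396, y = 0.1581
  4: x = 0.4676, y = 0.1309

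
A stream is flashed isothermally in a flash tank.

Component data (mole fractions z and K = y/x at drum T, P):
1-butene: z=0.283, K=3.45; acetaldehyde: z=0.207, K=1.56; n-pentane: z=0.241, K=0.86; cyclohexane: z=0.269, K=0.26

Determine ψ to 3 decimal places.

Let ψ = V/F and solve Σ zᵢ(Kᵢ−1)/(1+ψ(Kᵢ−1)) = 0.
Check two-phase: ΣzᵢKᵢ = 1.576 > 1 and Σzᵢ/Kᵢ = 1.530 > 1, so g(0) = 0.576 > 0 and g(1) = -0.530 < 0.
Newton–Raphson from ψ = 0.5:
  ψ = 0.500: g = 0.0499, g' = -0.759 → ψ = 0.566
  ψ = 0.566: g = -0.0005, g' = -0.777 → ψ = 0.565
Converged at ψ = 0.565.

ψ = 0.565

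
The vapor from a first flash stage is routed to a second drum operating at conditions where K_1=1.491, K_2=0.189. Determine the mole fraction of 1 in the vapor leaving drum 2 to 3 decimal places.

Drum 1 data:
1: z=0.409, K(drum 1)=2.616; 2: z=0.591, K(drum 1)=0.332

Drum 1:
Material balance + equilibrium reduce to Σ zᵢ(Kᵢ−1)/(1+ψ₁(Kᵢ−1)) = 0.
Check two-phase: ΣzᵢKᵢ = 1.266 > 1 and Σzᵢ/Kᵢ = 1.936 > 1, so g(0) = 0.266 > 0 and g(1) = -0.936 < 0.
Binary case is linear: z₁(K₁−1)(1+ψ₁(K₂−1)) + z₂(K₂−1)(1+ψ₁(K₁−1)) = 0
⇒ ψ₁ = [z₁(K₁−1)+z₂(K₂−1)] / [−(K₁−1)(K₂−1)] = 0.2662/1.0795 = 0.247
Drum-1 compositions:
  1: x = 0.292, y = 0.765
  2: x = 0.708, y = 0.235
Drum-2 feed = drum-1 vapor: z₂ = (0.7651, 0.2349).
Drum 2:
Iterate (Newton) starting at ψ₂ = 0.5:
  ψ₂ = 0.500: g = -0.0188, g' = -0.556 → ψ₂ = 0.466
  ψ₂ = 0.466: g = -0.0006, g' = -0.522 → ψ₂ = 0.465
Converged at ψ₂ = 0.465.
  1: x = 0.623, y = 0.929
  2: x = 0.377, y = 0.071

y_1 (drum 2) = 0.929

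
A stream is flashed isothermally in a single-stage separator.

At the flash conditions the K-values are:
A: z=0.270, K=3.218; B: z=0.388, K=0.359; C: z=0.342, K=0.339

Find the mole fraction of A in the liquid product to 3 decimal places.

x_A = 0.227

Let β = V/F and solve Σ zᵢ(Kᵢ−1)/(1+β(Kᵢ−1)) = 0.
Check two-phase: ΣzᵢKᵢ = 1.124 > 1 and Σzᵢ/Kᵢ = 2.174 > 1, so g(0) = 0.124 > 0 and g(1) = -1.174 < 0.
Newton iteration, β⁰ = 0.45:
  β = 0.450: g = -0.3716, g' = -0.950 → β = 0.059
  β = 0.059: g = 0.0359, g' = -1.373 → β = 0.085
  β = 0.085: g = 0.0012, g' = -1.286 → β = 0.086
Converged at β = 0.086.
Compositions from xᵢ = zᵢ/(1+β(Kᵢ−1)), yᵢ = Kᵢxᵢ:
  A: x = 0.227, y = 0.730
  B: x = 0.411, y = 0.147
  C: x = 0.363, y = 0.123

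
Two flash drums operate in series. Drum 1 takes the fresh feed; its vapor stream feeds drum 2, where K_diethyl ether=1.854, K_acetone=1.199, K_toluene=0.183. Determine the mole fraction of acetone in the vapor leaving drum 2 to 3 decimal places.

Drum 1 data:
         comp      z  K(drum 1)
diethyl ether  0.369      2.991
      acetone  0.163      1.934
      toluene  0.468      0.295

Drum 1:
Let ψ₁ = V/F and solve Σ zᵢ(Kᵢ−1)/(1+ψ₁(Kᵢ−1)) = 0.
Feasibility: ΣzᵢKᵢ = 1.557, Σzᵢ/Kᵢ = 1.794 — both > 1, two phases present.
Newton–Raphson from ψ₁ = 0.5:
  ψ₁ = 0.500: g = -0.0376, g' = -0.988 → ψ₁ = 0.462
Converged at ψ₁ = 0.462.
Drum-1 compositions:
  diethyl ether: x = 0.192, y = 0.575
  acetone: x = 0.114, y = 0.220
  toluene: x = 0.694, y = 0.205
Drum-2 feed = drum-1 vapor: z₂ = (0.5751, 0.2203, 0.2047).
Drum 2:
Material balance + equilibrium reduce to Σ zᵢ(Kᵢ−1)/(1+ψ₂(Kᵢ−1)) = 0.
g(0) = ΣzᵢKᵢ − 1 = 0.368 and g(1) = 1 − Σzᵢ/Kᵢ = -0.612, so a root lies in (0, 1).
Newton iteration, ψ₂⁰ = 0.5:
  ψ₂ = 0.500: g = 0.1013, g' = -0.604 → ψ₂ = 0.668
  ψ₂ = 0.668: g = -0.0166, g' = -0.839 → ψ₂ = 0.648
Converged at ψ₂ = 0.648.
  diethyl ether: x = 0.370, y = 0.687
  acetone: x = 0.195, y = 0.234
  toluene: x = 0.435, y = 0.080

y_acetone (drum 2) = 0.234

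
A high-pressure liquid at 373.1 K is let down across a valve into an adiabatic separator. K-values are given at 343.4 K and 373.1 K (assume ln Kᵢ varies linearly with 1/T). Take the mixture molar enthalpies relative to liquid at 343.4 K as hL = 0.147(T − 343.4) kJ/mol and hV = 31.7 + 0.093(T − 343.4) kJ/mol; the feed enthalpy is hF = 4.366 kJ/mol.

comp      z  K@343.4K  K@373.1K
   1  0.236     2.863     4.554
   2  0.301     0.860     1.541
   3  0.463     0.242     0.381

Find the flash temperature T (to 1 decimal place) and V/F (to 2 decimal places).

T = 347.7 K, V/F = 0.12

Adiabatic flash: solve Rachford–Rice at each trial T, then check hF = ψ·hV(T) + (1−ψ)·hL(T).
  T = 343.4 K: K = (2.863, 0.860, 0.242), RR gives ψ = 0.045, H_out = 1.423 kJ/mol
  T = 373.1 K: K = (4.554, 1.541, 0.381), RR gives ψ = 0.519, H_out = 19.977 kJ/mol
  T = 358.2 K: K = (3.643, 1.164, 0.306), RR gives ψ = 0.288, H_out = 11.072 kJ/mol
  T = 350.8 K: K = (3.238, 1.004, 0.273), RR gives ψ = 0.170, H_out = 6.395 kJ/mol
  T = 347.1 K: K = (3.047, 0.930, 0.257), RR gives ψ = 0.108, H_out = 3.958 kJ/mol
  T = 349.0 K: K = (3.144, 0.967, 0.265), RR gives ψ = 0.140, H_out = 5.219 kJ/mol
Linear interpolation between T = 347.1 (H_out = 3.958) and T = 349.0 (H_out = 5.219) on hF = 4.366 gives T ≈ 347.7 K, at which ψ = 0.12.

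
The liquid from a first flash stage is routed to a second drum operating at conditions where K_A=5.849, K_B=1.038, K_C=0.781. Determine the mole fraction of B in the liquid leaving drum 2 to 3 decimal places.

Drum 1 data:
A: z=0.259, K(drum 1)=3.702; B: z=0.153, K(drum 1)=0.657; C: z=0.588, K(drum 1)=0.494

Drum 1:
Let ψ₁ = V/F and solve Σ zᵢ(Kᵢ−1)/(1+ψ₁(Kᵢ−1)) = 0.
Feasibility: ΣzᵢKᵢ = 1.350, Σzᵢ/Kᵢ = 1.493 — both > 1, two phases present.
Iterate (Newton) starting at ψ₁ = 0.5:
  ψ₁ = 0.500: g = -0.1640, g' = -0.638 → ψ₁ = 0.243
  ψ₁ = 0.243: g = 0.0259, g' = -0.906 → ψ₁ = 0.272
  ψ₁ = 0.272: g = 0.0008, g' = -0.853 → ψ₁ = 0.273
Converged at ψ₁ = 0.273.
Drum-1 compositions:
  A: x = 0.149, y = 0.552
  B: x = 0.169, y = 0.111
  C: x = 0.682, y = 0.337
Drum-2 feed = drum-1 liquid: z₂ = (0.1492, 0.1688, 0.6821).
Drum 2:
Rachford–Rice: g(ψ₂) = Σ zᵢ(Kᵢ−1)/(1+ψ₂(Kᵢ−1)) = 0.
g(0) = ΣzᵢKᵢ − 1 = 0.580 and g(1) = 1 − Σzᵢ/Kᵢ = -0.061, so a root lies in (0, 1).
Newton iteration, ψ₂⁰ = 0.5:
  ψ₂ = 0.500: g = 0.0498, g' = -0.341 → ψ₂ = 0.646
  ψ₂ = 0.646: g = 0.0073, g' = -0.250 → ψ₂ = 0.675
  ψ₂ = 0.675: g = 0.0002, g' = -0.237 → ψ₂ = 0.676
Converged at ψ₂ = 0.676.
  A: x = 0.035, y = 0.204
  B: x = 0.165, y = 0.171
  C: x = 0.801, y = 0.625

x_B (drum 2) = 0.165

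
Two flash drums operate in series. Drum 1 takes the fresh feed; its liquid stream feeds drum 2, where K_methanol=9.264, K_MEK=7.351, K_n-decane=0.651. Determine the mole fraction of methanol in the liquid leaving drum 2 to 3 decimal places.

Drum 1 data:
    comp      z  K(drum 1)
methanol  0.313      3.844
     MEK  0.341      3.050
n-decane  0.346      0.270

Drum 1:
Newton iteration, ψ₁⁰ = 0.5:
  ψ₁ = 0.500: g = 0.3150, g' = -1.238 → ψ₁ = 0.754
  ψ₁ = 0.754: g = -0.0046, g' = -1.390 → ψ₁ = 0.751
Converged at ψ₁ = 0.751.
Drum-1 compositions:
  methanol: x = 0.100, y = 0.384
  MEK: x = 0.134, y = 0.410
  n-decane: x = 0.766, y = 0.207
Drum-2 feed = drum-1 liquid: z₂ = (0.0998, 0.1343, 0.7659).
Drum 2:
Iterate (Newton) starting at ψ₂ = 0.5:
  ψ₂ = 0.500: g = 0.0411, g' = -0.706 → ψ₂ = 0.558
  ψ₂ = 0.558: g = 0.0026, g' = -0.622 → ψ₂ = 0.562
Converged at ψ₂ = 0.562.
  methanol: x = 0.018, y = 0.164
  MEK: x = 0.029, y = 0.216
  n-decane: x = 0.953, y = 0.620

x_methanol (drum 2) = 0.018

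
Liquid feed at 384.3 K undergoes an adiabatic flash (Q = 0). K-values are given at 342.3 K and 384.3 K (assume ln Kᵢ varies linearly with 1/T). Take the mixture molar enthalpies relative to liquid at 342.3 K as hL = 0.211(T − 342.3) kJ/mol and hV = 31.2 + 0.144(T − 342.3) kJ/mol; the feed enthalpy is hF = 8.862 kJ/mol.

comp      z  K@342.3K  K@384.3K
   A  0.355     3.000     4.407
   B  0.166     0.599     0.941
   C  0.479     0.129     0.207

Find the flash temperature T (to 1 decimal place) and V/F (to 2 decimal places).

Adiabatic flash: solve Rachford–Rice at each trial T, then check hF = ψ·hV(T) + (1−ψ)·hL(T).
  T = 342.3 K: K = (3.000, 0.599, 0.129), RR gives ψ = 0.147, H_out = 4.574 kJ/mol
  T = 384.3 K: K = (4.407, 0.941, 0.207), RR gives ψ = 0.361, H_out = 19.113 kJ/mol
  T = 363.3 K: K = (3.677, 0.761, 0.166), RR gives ψ = 0.265, H_out = 12.334 kJ/mol
  T = 352.8 K: K = (3.331, 0.677, 0.147), RR gives ψ = 0.210, H_out = 8.624 kJ/mol
  T = 358.1 K: K = (3.504, 0.719, 0.156), RR gives ψ = 0.239, H_out = 10.532 kJ/mol
  T = 355.5 K: K = (3.419, 0.698, 0.151), RR gives ψ = 0.225, H_out = 9.606 kJ/mol
  T = 354.1 K: K = (3.373, 0.687, 0.149), RR gives ψ = 0.217, H_out = 9.099 kJ/mol
  T = 353.5 K: K = (3.354, 0.683, 0.148), RR gives ψ = 0.214, H_out = 8.881 kJ/mol
Linear interpolation between T = 352.8 (H_out = 8.624) and T = 353.5 (H_out = 8.881) on hF = 8.862 gives T ≈ 353.4 K, at which ψ = 0.21.

T = 353.4 K, V/F = 0.21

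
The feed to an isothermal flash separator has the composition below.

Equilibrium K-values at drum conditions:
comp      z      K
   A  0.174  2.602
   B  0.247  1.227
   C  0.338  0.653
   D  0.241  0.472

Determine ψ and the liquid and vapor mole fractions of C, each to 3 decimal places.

Let ψ = V/F and solve Σ zᵢ(Kᵢ−1)/(1+ψ(Kᵢ−1)) = 0.
Feasibility: ΣzᵢKᵢ = 1.090, Σzᵢ/Kᵢ = 1.296 — both > 1, two phases present.
Newton iteration, ψ⁰ = 0.42:
  ψ = 0.420: g = -0.0830, g' = -0.337 → ψ = 0.174
  ψ = 0.174: g = 0.0071, g' = -0.413 → ψ = 0.191
Converged at ψ = 0.191.
Compositions from xᵢ = zᵢ/(1+ψ(Kᵢ−1)), yᵢ = Kᵢxᵢ:
  A: x = 0.133, y = 0.347
  B: x = 0.237, y = 0.290
  C: x = 0.362, y = 0.236
  D: x = 0.268, y = 0.127

ψ = 0.191, x_C = 0.362, y_C = 0.236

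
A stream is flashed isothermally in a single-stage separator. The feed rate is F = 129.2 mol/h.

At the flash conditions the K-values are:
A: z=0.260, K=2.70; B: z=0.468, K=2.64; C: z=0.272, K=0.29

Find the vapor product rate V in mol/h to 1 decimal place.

Newton–Raphson from β = 0.31:
  β = 0.310: g = 0.5507, g' = -1.101 → β = 0.810
  β = 0.810: g = 0.0609, g' = -1.125 → β = 0.864
  β = 0.864: g = -0.0034, g' = -1.257 → β = 0.862
Converged at β = 0.862.
Then V = β·F = 0.8616·129.2 = 111.3 mol/h and L = F − V = 17.9 mol/h.

V = 111.3 mol/h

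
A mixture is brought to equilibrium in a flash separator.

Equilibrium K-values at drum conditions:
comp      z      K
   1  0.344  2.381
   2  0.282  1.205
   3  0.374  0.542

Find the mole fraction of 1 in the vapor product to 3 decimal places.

y_1 = 0.386

Let ψ = V/F and solve Σ zᵢ(Kᵢ−1)/(1+ψ(Kᵢ−1)) = 0.
Feasibility: ΣzᵢKᵢ = 1.362, Σzᵢ/Kᵢ = 1.069 — both > 1, two phases present.
Newton–Raphson from ψ = 0.5:
  ψ = 0.500: g = 0.1113, g' = -0.371 → ψ = 0.800
  ψ = 0.800: g = 0.0051, g' = -0.352 → ψ = 0.814
Converged at ψ = 0.814.
Compositions from xᵢ = zᵢ/(1+ψ(Kᵢ−1)), yᵢ = Kᵢxᵢ:
  1: x = 0.162, y = 0.386
  2: x = 0.242, y = 0.291
  3: x = 0.596, y = 0.323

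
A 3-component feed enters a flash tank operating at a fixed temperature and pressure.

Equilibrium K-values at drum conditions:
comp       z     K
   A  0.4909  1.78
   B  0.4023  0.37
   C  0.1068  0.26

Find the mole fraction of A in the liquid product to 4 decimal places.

x_A = 0.4558

Let ψ = V/F and solve Σ zᵢ(Kᵢ−1)/(1+ψ(Kᵢ−1)) = 0.
g(0) = ΣzᵢKᵢ − 1 = 0.0504 and g(1) = 1 − Σzᵢ/Kᵢ = -0.7739, so a root lies in (0, 1).
Newton–Raphson from ψ = 0.48:
  ψ = 0.4800: g = -0.20729, g' = -0.6269 → ψ = 0.1493
  ψ = 0.1493: g = -0.02567, g' = -0.5081 → ψ = 0.0988
  ψ = 0.0988: g = -0.00004, g' = -0.5071 → ψ = 0.0987
Converged at ψ = 0.0987.
Compositions from xᵢ = zᵢ/(1+ψ(Kᵢ−1)), yᵢ = Kᵢxᵢ:
  A: x = 0.4558, y = 0.8113
  B: x = 0.4290, y = 0.1587
  C: x = 0.1152, y = 0.0300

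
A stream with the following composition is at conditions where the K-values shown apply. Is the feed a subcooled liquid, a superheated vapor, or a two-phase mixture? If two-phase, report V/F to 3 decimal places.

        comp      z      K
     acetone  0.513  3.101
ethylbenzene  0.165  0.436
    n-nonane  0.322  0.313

two-phase, V/F = 0.560

ΣzᵢKᵢ = 1.764; Σzᵢ/Kᵢ = 1.573.
Both exceed 1, so a two-phase solution exists.
Let ψ = V/F and solve Σ zᵢ(Kᵢ−1)/(1+ψ(Kᵢ−1)) = 0.
Iterate (Newton) starting at ψ = 0.66:
  ψ = 0.660: g = -0.1014, g' = -1.039 → ψ = 0.562
  ψ = 0.562: g = -0.0028, g' = -0.992 → ψ = 0.560
Converged at ψ = 0.560.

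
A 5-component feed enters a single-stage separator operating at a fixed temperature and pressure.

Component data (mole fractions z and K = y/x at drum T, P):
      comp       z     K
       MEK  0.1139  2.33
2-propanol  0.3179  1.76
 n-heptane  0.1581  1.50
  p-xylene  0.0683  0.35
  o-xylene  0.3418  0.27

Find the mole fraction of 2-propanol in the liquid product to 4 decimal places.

x_2-propanol = 0.2591

Rachford–Rice: g(V/F) = Σ zᵢ(Kᵢ−1)/(1+V/F(Kᵢ−1)) = 0.
Check two-phase: ΣzᵢKᵢ = 1.1782 > 1 and Σzᵢ/Kᵢ = 1.7960 > 1, so g(0) = 0.1782 > 0 and g(1) = -0.7960 < 0.
Iterate (Newton) starting at V/F = 0.63:
  V/F = 0.6300: g = -0.23124, g' = -0.8736 → V/F = 0.3653
  V/F = 0.3653: g = -0.04057, g' = -0.6203 → V/F = 0.2999
  V/F = 0.2999: g = -0.00080, g' = -0.5977 → V/F = 0.2986
Converged at V/F = 0.2986.
Compositions from xᵢ = zᵢ/(1+V/F(Kᵢ−1)), yᵢ = Kᵢxᵢ:
  MEK: x = 0.0815, y = 0.1900
  2-propanol: x = 0.2591, y = 0.4560
  n-heptane: x = 0.1376, y = 0.2063
  p-xylene: x = 0.0847, y = 0.0297
  o-xylene: x = 0.4371, y = 0.1180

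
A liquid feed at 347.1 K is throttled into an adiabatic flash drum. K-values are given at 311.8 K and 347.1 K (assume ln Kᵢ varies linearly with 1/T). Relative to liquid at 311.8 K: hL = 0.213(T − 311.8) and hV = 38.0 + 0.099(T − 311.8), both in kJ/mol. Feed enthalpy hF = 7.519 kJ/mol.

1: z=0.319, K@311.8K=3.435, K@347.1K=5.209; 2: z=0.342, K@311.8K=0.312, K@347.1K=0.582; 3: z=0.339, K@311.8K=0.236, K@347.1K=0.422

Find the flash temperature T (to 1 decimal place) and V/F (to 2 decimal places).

Adiabatic flash: solve Rachford–Rice at each trial T, then check hF = ψ·hV(T) + (1−ψ)·hL(T).
  T = 311.8 K: K = (3.435, 0.312, 0.236), RR gives ψ = 0.160, H_out = 6.067 kJ/mol
  T = 347.1 K: K = (5.209, 0.582, 0.422), RR gives ψ = 0.474, H_out = 23.628 kJ/mol
  T = 329.5 K: K = (4.280, 0.434, 0.321), RR gives ψ = 0.304, H_out = 14.703 kJ/mol
  T = 320.6 K: K = (3.844, 0.369, 0.276), RR gives ψ = 0.231, H_out = 10.427 kJ/mol
  T = 316.2 K: K = (3.636, 0.340, 0.256), RR gives ψ = 0.196, H_out = 8.277 kJ/mol
  T = 314.0 K: K = (3.535, 0.326, 0.246), RR gives ψ = 0.178, H_out = 7.182 kJ/mol
Linear interpolation between T = 314.0 (H_out = 7.182) and T = 316.2 (H_out = 8.277) on hF = 7.519 gives T ≈ 314.7 K, at which ψ = 0.18.

T = 314.7 K, V/F = 0.18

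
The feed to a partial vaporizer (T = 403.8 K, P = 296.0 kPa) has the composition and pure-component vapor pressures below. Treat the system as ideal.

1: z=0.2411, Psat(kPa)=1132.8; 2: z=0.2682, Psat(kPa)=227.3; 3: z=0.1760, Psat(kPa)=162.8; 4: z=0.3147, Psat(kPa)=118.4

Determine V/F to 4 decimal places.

Raoult's law: Kᵢ = Pᵢˢᵃᵗ/P = Pᵢˢᵃᵗ/296.0.
  K_1 = 1132.8/296.0 = 3.827027, K_2 = 227.3/296.0 = 0.767905, K_3 = 162.8/296.0 = 0.550000, K_4 = 118.4/296.0 = 0.400000
Newton iteration, V/F⁰ = 0.5:
  V/F = 0.5000: g = -0.15995, g' = -0.6398 → V/F = 0.2500
  V/F = 0.2500: g = 0.02188, g' = -0.8798 → V/F = 0.2749
  V/F = 0.2749: g = 0.00056, g' = -0.8355 → V/F = 0.2756
Converged at V/F = 0.2756.

V/F = 0.2756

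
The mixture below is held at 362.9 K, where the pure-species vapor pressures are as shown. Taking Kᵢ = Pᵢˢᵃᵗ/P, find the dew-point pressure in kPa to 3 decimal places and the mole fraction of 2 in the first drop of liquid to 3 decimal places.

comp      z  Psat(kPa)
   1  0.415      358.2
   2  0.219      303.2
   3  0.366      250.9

Pdew = 299.436 kPa, x_2 = 0.216

At the dew point ψ → 1, so Σzᵢ/Kᵢ = 1 with Kᵢ = Pᵢˢᵃᵗ/P ⇒ 1/P = Σzᵢ/Pᵢˢᵃᵗ.
1/P = 0.415/358.2 + 0.219/303.2 + 0.366/250.9 = 0.003340 ⇒ P = 299.436 kPa
xᵢ = zᵢP/Pᵢˢᵃᵗ ⇒ x_2 = 0.219·299.436/303.2 = 0.216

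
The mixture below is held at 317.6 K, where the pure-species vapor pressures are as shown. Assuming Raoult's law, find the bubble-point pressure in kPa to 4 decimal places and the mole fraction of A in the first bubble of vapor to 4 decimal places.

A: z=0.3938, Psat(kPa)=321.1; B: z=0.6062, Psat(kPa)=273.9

At the bubble point ψ → 0, so ΣzᵢKᵢ = 1 with Kᵢ = Pᵢˢᵃᵗ/P ⇒ P = ΣzᵢPᵢˢᵃᵗ.
P = 0.3938·321.1 + 0.6062·273.9 = 292.4874 kPa
yᵢ = zᵢPᵢˢᵃᵗ/P ⇒ y_A = 0.3938·321.1/292.4874 = 0.4323

Pbub = 292.4874 kPa, y_A = 0.4323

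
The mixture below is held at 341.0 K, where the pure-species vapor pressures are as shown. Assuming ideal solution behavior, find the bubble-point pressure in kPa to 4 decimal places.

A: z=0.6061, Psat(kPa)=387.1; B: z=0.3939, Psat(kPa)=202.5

Pbub = 314.3861 kPa

At the bubble point ψ → 0, so ΣzᵢKᵢ = 1 with Kᵢ = Pᵢˢᵃᵗ/P ⇒ P = ΣzᵢPᵢˢᵃᵗ.
P = 0.6061·387.1 + 0.3939·202.5 = 314.3861 kPa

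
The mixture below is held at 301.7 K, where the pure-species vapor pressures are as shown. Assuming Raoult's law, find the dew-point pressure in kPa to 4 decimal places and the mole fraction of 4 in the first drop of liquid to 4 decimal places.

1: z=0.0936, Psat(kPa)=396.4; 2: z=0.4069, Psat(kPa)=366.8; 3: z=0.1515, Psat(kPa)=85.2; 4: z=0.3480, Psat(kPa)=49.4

Pdew = 98.3463 kPa, x_4 = 0.6928

At the dew point ψ → 1, so Σzᵢ/Kᵢ = 1 with Kᵢ = Pᵢˢᵃᵗ/P ⇒ 1/P = Σzᵢ/Pᵢˢᵃᵗ.
1/P = 0.0936/396.4 + 0.4069/366.8 + 0.1515/85.2 + 0.3480/49.4 = 0.0101682 ⇒ P = 98.3463 kPa
xᵢ = zᵢP/Pᵢˢᵃᵗ ⇒ x_4 = 0.3480·98.3463/49.4 = 0.6928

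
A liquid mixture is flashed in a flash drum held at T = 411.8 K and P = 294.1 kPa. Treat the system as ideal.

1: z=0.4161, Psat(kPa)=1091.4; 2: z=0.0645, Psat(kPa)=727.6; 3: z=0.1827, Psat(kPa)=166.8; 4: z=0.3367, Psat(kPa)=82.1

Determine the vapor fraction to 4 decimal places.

Raoult's law: Kᵢ = Pᵢˢᵃᵗ/P = Pᵢˢᵃᵗ/294.1.
  K_1 = 1091.4/294.1 = 3.710983, K_2 = 727.6/294.1 = 2.473988, K_3 = 166.8/294.1 = 0.567154, K_4 = 82.1/294.1 = 0.279157
Material balance + equilibrium reduce to Σ zᵢ(Kᵢ−1)/(1+ψ(Kᵢ−1)) = 0.
Check two-phase: ΣzᵢKᵢ = 1.9013 > 1 and Σzᵢ/Kᵢ = 1.6665 > 1, so g(0) = 0.9013 > 0 and g(1) = -0.6665 < 0.
Newton iteration, ψ⁰ = 0.5:
  ψ = 0.5000: g = 0.05323, g' = -1.0811 → ψ = 0.5492
  ψ = 0.5492: g = 0.00023, g' = -1.0748 → ψ = 0.5495
Converged at ψ = 0.5495.

ψ = 0.5495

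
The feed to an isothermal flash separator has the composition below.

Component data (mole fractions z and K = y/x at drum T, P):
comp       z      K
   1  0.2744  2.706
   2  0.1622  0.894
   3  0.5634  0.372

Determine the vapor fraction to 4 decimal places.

Rachford–Rice: g(ψ) = Σ zᵢ(Kᵢ−1)/(1+ψ(Kᵢ−1)) = 0.
g(0) = ΣzᵢKᵢ − 1 = 0.0971 and g(1) = 1 − Σzᵢ/Kᵢ = -0.7974, so a root lies in (0, 1).
Newton–Raphson from ψ = 0.5:
  ψ = 0.5000: g = -0.28129, g' = -0.7068 → ψ = 0.1020
  ψ = 0.1020: g = 0.00332, g' = -0.8349 → ψ = 0.1060
Converged at ψ = 0.1060.

ψ = 0.1060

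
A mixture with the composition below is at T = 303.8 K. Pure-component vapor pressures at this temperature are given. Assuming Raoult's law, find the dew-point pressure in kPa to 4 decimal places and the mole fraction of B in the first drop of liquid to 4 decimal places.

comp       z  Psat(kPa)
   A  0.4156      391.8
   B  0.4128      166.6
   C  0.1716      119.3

Pdew = 200.9272 kPa, x_B = 0.4979

At the dew point ψ → 1, so Σzᵢ/Kᵢ = 1 with Kᵢ = Pᵢˢᵃᵗ/P ⇒ 1/P = Σzᵢ/Pᵢˢᵃᵗ.
1/P = 0.4156/391.8 + 0.4128/166.6 + 0.1716/119.3 = 0.0049769 ⇒ P = 200.9272 kPa
xᵢ = zᵢP/Pᵢˢᵃᵗ ⇒ x_B = 0.4128·200.9272/166.6 = 0.4979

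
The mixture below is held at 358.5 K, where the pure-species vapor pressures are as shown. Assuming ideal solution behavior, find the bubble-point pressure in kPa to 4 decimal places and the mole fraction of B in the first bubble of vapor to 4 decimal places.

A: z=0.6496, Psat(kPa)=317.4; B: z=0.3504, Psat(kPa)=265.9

At the bubble point ψ → 0, so ΣzᵢKᵢ = 1 with Kᵢ = Pᵢˢᵃᵗ/P ⇒ P = ΣzᵢPᵢˢᵃᵗ.
P = 0.6496·317.4 + 0.3504·265.9 = 299.3544 kPa
yᵢ = zᵢPᵢˢᵃᵗ/P ⇒ y_B = 0.3504·265.9/299.3544 = 0.3112

Pbub = 299.3544 kPa, y_B = 0.3112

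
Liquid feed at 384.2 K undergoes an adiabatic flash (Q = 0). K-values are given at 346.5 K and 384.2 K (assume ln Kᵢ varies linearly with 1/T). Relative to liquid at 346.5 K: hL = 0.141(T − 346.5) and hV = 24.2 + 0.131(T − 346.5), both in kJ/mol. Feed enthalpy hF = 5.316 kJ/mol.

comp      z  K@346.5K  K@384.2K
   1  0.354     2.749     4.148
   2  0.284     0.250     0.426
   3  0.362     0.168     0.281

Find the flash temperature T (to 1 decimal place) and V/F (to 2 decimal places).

Adiabatic flash: solve Rachford–Rice at each trial T, then check hF = ψ·hV(T) + (1−ψ)·hL(T).
  T = 346.5 K: K = (2.749, 0.250, 0.168), RR gives ψ = 0.075, H_out = 1.823 kJ/mol
  T = 384.2 K: K = (4.148, 0.426, 0.281), RR gives ψ = 0.333, H_out = 13.254 kJ/mol
  T = 365.4 K: K = (3.415, 0.331, 0.220), RR gives ψ = 0.216, H_out = 7.857 kJ/mol
  T = 355.9 K: K = (3.071, 0.289, 0.193), RR gives ψ = 0.151, H_out = 4.955 kJ/mol
  T = 360.6 K: K = (3.239, 0.309, 0.206), RR gives ψ = 0.184, H_out = 6.415 kJ/mol
  T = 358.2 K: K = (3.152, 0.299, 0.199), RR gives ψ = 0.167, H_out = 5.676 kJ/mol
  T = 357.0 K: K = (3.110, 0.293, 0.196), RR gives ψ = 0.159, H_out = 5.302 kJ/mol
Linear interpolation between T = 357.0 (H_out = 5.302) and T = 358.2 (H_out = 5.676) on hF = 5.316 gives T ≈ 357.0 K, at which ψ = 0.16.

T = 357.0 K, V/F = 0.16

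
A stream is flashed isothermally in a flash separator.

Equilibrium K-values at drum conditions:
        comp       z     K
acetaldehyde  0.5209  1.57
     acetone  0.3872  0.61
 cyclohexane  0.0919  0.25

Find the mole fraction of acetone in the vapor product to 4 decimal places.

Material balance + equilibrium reduce to Σ zᵢ(Kᵢ−1)/(1+V/F(Kᵢ−1)) = 0.
Feasibility: ΣzᵢKᵢ = 1.0770, Σzᵢ/Kᵢ = 1.3341 — both > 1, two phases present.
Newton iteration, V/F⁰ = 0.65:
  V/F = 0.6500: g = -0.12013, g' = -0.3926 → V/F = 0.3440
  V/F = 0.3440: g = -0.01906, g' = -0.2908 → V/F = 0.2784
  V/F = 0.2784: g = -0.00028, g' = -0.2828 → V/F = 0.2775
Converged at V/F = 0.2775.
Compositions from xᵢ = zᵢ/(1+V/F(Kᵢ−1)), yᵢ = Kᵢxᵢ:
  acetaldehyde: x = 0.4498, y = 0.7061
  acetone: x = 0.4342, y = 0.2649
  cyclohexane: x = 0.1160, y = 0.0290

y_acetone = 0.2649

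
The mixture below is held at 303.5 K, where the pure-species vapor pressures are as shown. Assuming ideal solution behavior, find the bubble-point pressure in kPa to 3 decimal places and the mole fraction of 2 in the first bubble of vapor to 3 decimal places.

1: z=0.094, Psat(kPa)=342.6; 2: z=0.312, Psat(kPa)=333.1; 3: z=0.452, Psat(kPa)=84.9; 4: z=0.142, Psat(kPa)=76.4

Pbub = 185.355 kPa, y_2 = 0.561

At the bubble point ψ → 0, so ΣzᵢKᵢ = 1 with Kᵢ = Pᵢˢᵃᵗ/P ⇒ P = ΣzᵢPᵢˢᵃᵗ.
P = 0.094·342.6 + 0.312·333.1 + 0.452·84.9 + 0.142·76.4 = 185.355 kPa
yᵢ = zᵢPᵢˢᵃᵗ/P ⇒ y_2 = 0.312·333.1/185.355 = 0.561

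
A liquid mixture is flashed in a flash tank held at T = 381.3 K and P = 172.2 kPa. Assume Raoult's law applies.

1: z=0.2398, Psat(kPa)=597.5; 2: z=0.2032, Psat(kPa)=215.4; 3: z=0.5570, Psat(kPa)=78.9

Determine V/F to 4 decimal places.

V/F = 0.3385

Raoult's law: Kᵢ = Pᵢˢᵃᵗ/P = Pᵢˢᵃᵗ/172.2.
  K_1 = 597.5/172.2 = 3.469803, K_2 = 215.4/172.2 = 1.250871, K_3 = 78.9/172.2 = 0.458188
Rachford–Rice: g(V/F) = Σ zᵢ(Kᵢ−1)/(1+V/F(Kᵢ−1)) = 0.
g(0) = ΣzᵢKᵢ − 1 = 0.3414 and g(1) = 1 − Σzᵢ/Kᵢ = -0.4472, so a root lies in (0, 1).
Iterate (Newton) starting at V/F = 0.5:
  V/F = 0.5000: g = -0.10362, g' = -0.6106 → V/F = 0.3303
  V/F = 0.3303: g = 0.00570, g' = -0.6971 → V/F = 0.3384
  V/F = 0.3384: g = 0.00003, g' = -0.6900 → V/F = 0.3385
Converged at V/F = 0.3385.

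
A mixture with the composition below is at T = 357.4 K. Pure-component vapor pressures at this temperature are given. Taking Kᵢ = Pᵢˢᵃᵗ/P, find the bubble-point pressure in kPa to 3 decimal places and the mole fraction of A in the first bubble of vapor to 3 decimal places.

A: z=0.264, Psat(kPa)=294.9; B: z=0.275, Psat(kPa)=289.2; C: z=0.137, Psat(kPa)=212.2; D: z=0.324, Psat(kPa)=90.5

Pbub = 215.777 kPa, y_A = 0.361

At the bubble point ψ → 0, so ΣzᵢKᵢ = 1 with Kᵢ = Pᵢˢᵃᵗ/P ⇒ P = ΣzᵢPᵢˢᵃᵗ.
P = 0.264·294.9 + 0.275·289.2 + 0.137·212.2 + 0.324·90.5 = 215.777 kPa
yᵢ = zᵢPᵢˢᵃᵗ/P ⇒ y_A = 0.264·294.9/215.777 = 0.361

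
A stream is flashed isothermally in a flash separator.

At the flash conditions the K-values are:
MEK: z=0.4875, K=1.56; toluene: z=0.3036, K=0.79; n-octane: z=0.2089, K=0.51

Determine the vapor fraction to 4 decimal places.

Material balance + equilibrium reduce to Σ zᵢ(Kᵢ−1)/(1+ψ(Kᵢ−1)) = 0.
Feasibility: ΣzᵢKᵢ = 1.1069, Σzᵢ/Kᵢ = 1.1064 — both > 1, two phases present.
Iterate (Newton) starting at ψ = 0.65:
  ψ = 0.6500: g = -0.02389, g' = -0.2081 → ψ = 0.5352
  ψ = 0.5352: g = -0.00053, g' = -0.1997 → ψ = 0.5325
Converged at ψ = 0.5325.

ψ = 0.5325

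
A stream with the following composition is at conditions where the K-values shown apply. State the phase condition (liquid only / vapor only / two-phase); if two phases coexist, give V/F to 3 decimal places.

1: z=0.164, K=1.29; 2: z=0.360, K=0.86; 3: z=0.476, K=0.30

liquid only

ΣzᵢKᵢ = 0.664; Σzᵢ/Kᵢ = 2.132.
Since ΣzᵢKᵢ < 1 the mixture is below its bubble point — single liquid phase.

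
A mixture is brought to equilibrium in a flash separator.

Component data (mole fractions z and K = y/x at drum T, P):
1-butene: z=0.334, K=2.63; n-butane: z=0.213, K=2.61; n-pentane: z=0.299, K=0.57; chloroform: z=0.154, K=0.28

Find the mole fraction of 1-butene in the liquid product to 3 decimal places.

Material balance + equilibrium reduce to Σ zᵢ(Kᵢ−1)/(1+V/F(Kᵢ−1)) = 0.
g(0) = ΣzᵢKᵢ − 1 = 0.648 and g(1) = 1 − Σzᵢ/Kᵢ = -0.283, so a root lies in (0, 1).
Newton–Raphson from V/F = 0.41:
  V/F = 0.410: g = 0.2195, g' = -0.761 → V/F = 0.698
  V/F = 0.698: g = 0.0093, g' = -0.752 → V/F = 0.711
Converged at V/F = 0.711.
Compositions from xᵢ = zᵢ/(1+V/F(Kᵢ−1)), yᵢ = Kᵢxᵢ:
  1-butene: x = 0.155, y = 0.407
  n-butane: x = 0.099, y = 0.259
  n-pentane: x = 0.431, y = 0.245
  chloroform: x = 0.315, y = 0.088

x_1-butene = 0.155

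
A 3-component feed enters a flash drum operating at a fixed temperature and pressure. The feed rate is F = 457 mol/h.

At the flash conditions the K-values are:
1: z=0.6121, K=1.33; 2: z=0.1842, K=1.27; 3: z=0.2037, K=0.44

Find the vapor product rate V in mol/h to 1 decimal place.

Material balance + equilibrium reduce to Σ zᵢ(Kᵢ−1)/(1+V/F(Kᵢ−1)) = 0.
g(0) = ΣzᵢKᵢ − 1 = 0.1377 and g(1) = 1 − Σzᵢ/Kᵢ = -0.0682, so a root lies in (0, 1).
Newton–Raphson from V/F = 0.3:
  V/F = 0.3000: g = 0.09270, g' = -0.1590 → V/F = 0.8831
  V/F = 0.8831: g = -0.02912, g' = -0.2988 → V/F = 0.7857
  V/F = 0.7857: g = -0.00226, g' = -0.2549 → V/F = 0.7768
Converged at V/F = 0.7768.
Then V = V/F·F = 0.7768·457 = 355.0 mol/h and L = F − V = 102.0 mol/h.

V = 355.0 mol/h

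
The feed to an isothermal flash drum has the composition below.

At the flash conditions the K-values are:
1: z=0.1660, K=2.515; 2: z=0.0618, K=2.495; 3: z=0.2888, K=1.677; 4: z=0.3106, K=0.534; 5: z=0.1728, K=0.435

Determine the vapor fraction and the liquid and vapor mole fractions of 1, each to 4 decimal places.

ψ = 0.5372, x_1 = 0.0915, y_1 = 0.2302

Let ψ = V/F and solve Σ zᵢ(Kᵢ−1)/(1+ψ(Kᵢ−1)) = 0.
Feasibility: ΣzᵢKᵢ = 1.2970, Σzᵢ/Kᵢ = 1.2419 — both > 1, two phases present.
Newton iteration, ψ⁰ = 0.5:
  ψ = 0.5000: g = 0.01726, g' = -0.4643 → ψ = 0.5372
Converged at ψ = 0.5372.
Compositions from xᵢ = zᵢ/(1+ψ(Kᵢ−1)), yᵢ = Kᵢxᵢ:
  1: x = 0.0915, y = 0.2302
  2: x = 0.0343, y = 0.0855
  3: x = 0.2118, y = 0.3551
  4: x = 0.4143, y = 0.2212
  5: x = 0.2481, y = 0.1079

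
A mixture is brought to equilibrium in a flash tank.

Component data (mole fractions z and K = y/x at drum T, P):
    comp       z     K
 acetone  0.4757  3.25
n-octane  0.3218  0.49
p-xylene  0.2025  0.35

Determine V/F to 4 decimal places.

Rachford–Rice: g(V/F) = Σ zᵢ(Kᵢ−1)/(1+V/F(Kᵢ−1)) = 0.
g(0) = ΣzᵢKᵢ − 1 = 0.7746 and g(1) = 1 − Σzᵢ/Kᵢ = -0.3817, so a root lies in (0, 1).
Newton–Raphson from V/F = 0.33:
  V/F = 0.3300: g = 0.24935, g' = -1.0528 → V/F = 0.5668
  V/F = 0.5668: g = 0.03112, g' = -0.8453 → V/F = 0.6037
  V/F = 0.6037: g = 0.00013, g' = -0.8395 → V/F = 0.6038
Converged at V/F = 0.6038.

V/F = 0.6038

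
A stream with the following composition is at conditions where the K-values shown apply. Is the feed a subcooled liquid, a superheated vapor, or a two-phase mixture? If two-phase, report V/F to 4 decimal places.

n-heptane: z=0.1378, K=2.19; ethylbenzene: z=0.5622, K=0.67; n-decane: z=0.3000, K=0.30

ΣzᵢKᵢ = 0.7685; Σzᵢ/Kᵢ = 1.9020.
Since ΣzᵢKᵢ < 1 the mixture is below its bubble point — single liquid phase.

subcooled liquid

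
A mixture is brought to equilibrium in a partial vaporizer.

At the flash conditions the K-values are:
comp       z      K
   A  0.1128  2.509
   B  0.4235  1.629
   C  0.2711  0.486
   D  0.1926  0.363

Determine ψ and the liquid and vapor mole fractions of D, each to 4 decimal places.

Let ψ = V/F and solve Σ zᵢ(Kᵢ−1)/(1+ψ(Kᵢ−1)) = 0.
Check two-phase: ΣzᵢKᵢ = 1.1746 > 1 and Σzᵢ/Kᵢ = 1.3933 > 1, so g(0) = 0.1746 > 0 and g(1) = -0.3933 < 0.
Newton–Raphson from ψ = 0.5:
  ψ = 0.5000: g = -0.06790, g' = -0.4784 → ψ = 0.3581
  ψ = 0.3581: g = -0.00179, g' = -0.4586 → ψ = 0.3542
Converged at ψ = 0.3542.
Compositions from xᵢ = zᵢ/(1+ψ(Kᵢ−1)), yᵢ = Kᵢxᵢ:
  A: x = 0.0735, y = 0.1844
  B: x = 0.3463, y = 0.5642
  C: x = 0.3314, y = 0.1611
  D: x = 0.2487, y = 0.0903

ψ = 0.3542, x_D = 0.2487, y_D = 0.0903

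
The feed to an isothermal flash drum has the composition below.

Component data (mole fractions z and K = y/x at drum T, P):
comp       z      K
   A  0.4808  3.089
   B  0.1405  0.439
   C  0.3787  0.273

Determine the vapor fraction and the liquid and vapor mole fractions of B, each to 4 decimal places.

Let ψ = V/F and solve Σ zᵢ(Kᵢ−1)/(1+ψ(Kᵢ−1)) = 0.
Feasibility: ΣzᵢKᵢ = 1.6503, Σzᵢ/Kᵢ = 1.8629 — both > 1, two phases present.
Newton iteration, ψ⁰ = 0.42:
  ψ = 0.4200: g = 0.03555, g' = -1.0858 → ψ = 0.4527
  ψ = 0.4527: g = 0.00014, g' = -1.0784 → ψ = 0.4529
Converged at ψ = 0.4529.
Compositions from xᵢ = zᵢ/(1+ψ(Kᵢ−1)), yᵢ = Kᵢxᵢ:
  A: x = 0.2471, y = 0.7632
  B: x = 0.1884, y = 0.0827
  C: x = 0.5646, y = 0.1541

ψ = 0.4529, x_B = 0.1884, y_B = 0.0827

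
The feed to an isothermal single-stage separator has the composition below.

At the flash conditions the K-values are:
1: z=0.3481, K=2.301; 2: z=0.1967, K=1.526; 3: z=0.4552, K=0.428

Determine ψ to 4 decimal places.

ψ = 0.4846

Material balance + equilibrium reduce to Σ zᵢ(Kᵢ−1)/(1+ψ(Kᵢ−1)) = 0.
g(0) = ΣzᵢKᵢ − 1 = 0.2960 and g(1) = 1 − Σzᵢ/Kᵢ = -0.3437, so a root lies in (0, 1).
Iterate (Newton) starting at ψ = 0.55:
  ψ = 0.5500: g = -0.03565, g' = -0.5500 → ψ = 0.4852
  ψ = 0.4852: g = -0.00033, g' = -0.5413 → ψ = 0.4846
Converged at ψ = 0.4846.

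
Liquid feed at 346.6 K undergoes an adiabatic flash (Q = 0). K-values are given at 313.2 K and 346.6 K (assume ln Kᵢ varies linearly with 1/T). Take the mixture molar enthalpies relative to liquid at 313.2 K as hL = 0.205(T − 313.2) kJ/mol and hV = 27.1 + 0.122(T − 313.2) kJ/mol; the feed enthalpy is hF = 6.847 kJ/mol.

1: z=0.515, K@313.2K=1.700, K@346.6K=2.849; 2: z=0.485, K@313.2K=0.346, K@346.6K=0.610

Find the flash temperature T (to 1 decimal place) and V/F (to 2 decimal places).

Adiabatic flash: solve Rachford–Rice at each trial T, then check hF = ψ·hV(T) + (1−ψ)·hL(T).
  T = 313.2 K: K = (1.700, 0.346), RR gives ψ = 0.095, H_out = 2.564 kJ/mol
  T = 346.6 K: K = (2.849, 0.610), RR gives ψ = 1.000, H_out = 31.175 kJ/mol
  T = 329.9 K: K = (2.230, 0.466), RR gives ψ = 0.570, H_out = 18.083 kJ/mol
  T = 321.5 K: K = (1.952, 0.403), RR gives ψ = 0.353, H_out = 11.023 kJ/mol
  T = 317.4 K: K = (1.825, 0.374), RR gives ψ = 0.235, H_out = 7.141 kJ/mol
  T = 315.3 K: K = (1.762, 0.360), RR gives ψ = 0.168, H_out = 4.948 kJ/mol
Linear interpolation between T = 315.3 (H_out = 4.948) and T = 317.4 (H_out = 7.141) on hF = 6.847 gives T ≈ 317.1 K, at which ψ = 0.23.

T = 317.1 K, V/F = 0.23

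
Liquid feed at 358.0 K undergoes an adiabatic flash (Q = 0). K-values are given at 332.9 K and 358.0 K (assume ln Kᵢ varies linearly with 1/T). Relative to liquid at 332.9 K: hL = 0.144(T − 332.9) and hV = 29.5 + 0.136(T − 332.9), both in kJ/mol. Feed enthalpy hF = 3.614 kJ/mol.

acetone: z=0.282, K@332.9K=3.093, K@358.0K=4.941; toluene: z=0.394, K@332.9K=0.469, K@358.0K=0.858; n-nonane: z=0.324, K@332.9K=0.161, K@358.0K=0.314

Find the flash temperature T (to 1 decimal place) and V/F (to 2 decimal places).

T = 335.2 K, V/F = 0.11

Adiabatic flash: solve Rachford–Rice at each trial T, then check hF = ψ·hV(T) + (1−ψ)·hL(T).
  T = 332.9 K: K = (3.093, 0.469, 0.161), RR gives ψ = 0.077, H_out = 2.262 kJ/mol
  T = 358.0 K: K = (4.941, 0.858, 0.314), RR gives ψ = 0.472, H_out = 17.441 kJ/mol
  T = 345.4 K: K = (3.939, 0.641, 0.227), RR gives ψ = 0.260, H_out = 9.451 kJ/mol
  T = 339.1 K: K = (3.495, 0.549, 0.192), RR gives ψ = 0.168, H_out = 5.851 kJ/mol
  T = 336.0 K: K = (3.290, 0.508, 0.176), RR gives ψ = 0.123, H_out = 4.077 kJ/mol
  T = 334.4 K: K = (3.187, 0.487, 0.168), RR gives ψ = 0.099, H_out = 3.147 kJ/mol
Linear interpolation between T = 334.4 (H_out = 3.147) and T = 336.0 (H_out = 4.077) on hF = 3.614 gives T ≈ 335.2 K, at which ψ = 0.11.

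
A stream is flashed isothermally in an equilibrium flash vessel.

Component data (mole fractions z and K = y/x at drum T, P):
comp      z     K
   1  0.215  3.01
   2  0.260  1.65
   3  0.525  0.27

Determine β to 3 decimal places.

β = 0.210

Newton–Raphson from β = 0.5:
  β = 0.500: g = -0.2605, g' = -0.972 → β = 0.232
  β = 0.232: g = -0.0200, g' = -0.892 → β = 0.210
Converged at β = 0.210.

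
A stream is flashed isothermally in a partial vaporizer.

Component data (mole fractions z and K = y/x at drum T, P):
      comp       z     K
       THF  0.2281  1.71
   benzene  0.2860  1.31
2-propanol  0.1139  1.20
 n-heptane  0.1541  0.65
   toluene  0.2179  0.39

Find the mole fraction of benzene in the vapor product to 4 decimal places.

y_benzene = 0.3378

Material balance + equilibrium reduce to Σ zᵢ(Kᵢ−1)/(1+V/F(Kᵢ−1)) = 0.
Feasibility: ΣzᵢKᵢ = 1.0865, Σzᵢ/Kᵢ = 1.2424 — both > 1, two phases present.
Newton iteration, V/F⁰ = 0.5:
  V/F = 0.5000: g = -0.03963, g' = -0.2826 → V/F = 0.3597
  V/F = 0.3597: g = -0.00198, g' = -0.2570 → V/F = 0.3521
  V/F = 0.3521: g = -0.00000, g' = -0.2560 → V/F = 0.3520
Converged at V/F = 0.3520.
Compositions from xᵢ = zᵢ/(1+V/F(Kᵢ−1)), yᵢ = Kᵢxᵢ:
  THF: x = 0.1825, y = 0.3121
  benzene: x = 0.2579, y = 0.3378
  2-propanol: x = 0.1064, y = 0.1277
  n-heptane: x = 0.1758, y = 0.1142
  toluene: x = 0.2775, y = 0.1082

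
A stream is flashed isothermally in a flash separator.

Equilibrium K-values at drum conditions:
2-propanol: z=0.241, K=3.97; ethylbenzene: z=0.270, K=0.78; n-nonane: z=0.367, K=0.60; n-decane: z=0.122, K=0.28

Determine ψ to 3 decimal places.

ψ = 0.348

Newton iteration, ψ⁰ = 0.5:
  ψ = 0.500: g = -0.0995, g' = -0.607 → ψ = 0.336
  ψ = 0.336: g = 0.0086, g' = -0.736 → ψ = 0.348
Converged at ψ = 0.348.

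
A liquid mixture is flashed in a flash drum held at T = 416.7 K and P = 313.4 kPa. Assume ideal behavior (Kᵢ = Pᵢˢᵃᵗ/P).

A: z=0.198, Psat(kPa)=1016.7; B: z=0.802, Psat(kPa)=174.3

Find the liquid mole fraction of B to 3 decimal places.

Raoult's law: Kᵢ = Pᵢˢᵃᵗ/P = Pᵢˢᵃᵗ/313.4.
  K_A = 1016.7/313.4 = 3.24410, K_B = 174.3/313.4 = 0.55616
Material balance + equilibrium reduce to Σ zᵢ(Kᵢ−1)/(1+ψ(Kᵢ−1)) = 0.
Check two-phase: ΣzᵢKᵢ = 1.088 > 1 and Σzᵢ/Kᵢ = 1.503 > 1, so g(0) = 0.088 > 0 and g(1) = -0.503 < 0.
Iterate (Newton) starting at ψ = 0.35:
  ψ = 0.350: g = -0.1726, g' = -0.534 → ψ = 0.027
  ψ = 0.027: g = 0.0587, g' = -1.048 → ψ = 0.083
  ψ = 0.083: g = 0.0050, g' = -0.879 → ψ = 0.089
Converged at ψ = 0.089.
Compositions from xᵢ = zᵢ/(1+ψ(Kᵢ−1)), yᵢ = Kᵢxᵢ:
  A: x = 0.165, y = 0.536
  B: x = 0.835, y = 0.464

x_B = 0.835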